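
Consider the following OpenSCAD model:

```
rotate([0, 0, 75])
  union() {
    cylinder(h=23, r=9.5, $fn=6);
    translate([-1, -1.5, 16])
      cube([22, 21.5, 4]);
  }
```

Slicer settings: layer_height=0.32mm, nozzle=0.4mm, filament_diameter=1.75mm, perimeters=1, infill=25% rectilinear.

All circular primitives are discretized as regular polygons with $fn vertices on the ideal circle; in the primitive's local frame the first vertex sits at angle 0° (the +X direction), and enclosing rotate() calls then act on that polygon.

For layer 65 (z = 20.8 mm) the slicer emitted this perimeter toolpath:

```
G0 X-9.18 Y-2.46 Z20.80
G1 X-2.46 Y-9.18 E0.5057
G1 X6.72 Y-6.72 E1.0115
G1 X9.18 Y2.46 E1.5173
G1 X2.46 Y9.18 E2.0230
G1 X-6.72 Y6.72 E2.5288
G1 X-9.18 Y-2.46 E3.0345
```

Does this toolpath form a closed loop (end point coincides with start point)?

Start point (G0): (-9.18, -2.46). End point (last G1): the path returns to the start — closed.

yes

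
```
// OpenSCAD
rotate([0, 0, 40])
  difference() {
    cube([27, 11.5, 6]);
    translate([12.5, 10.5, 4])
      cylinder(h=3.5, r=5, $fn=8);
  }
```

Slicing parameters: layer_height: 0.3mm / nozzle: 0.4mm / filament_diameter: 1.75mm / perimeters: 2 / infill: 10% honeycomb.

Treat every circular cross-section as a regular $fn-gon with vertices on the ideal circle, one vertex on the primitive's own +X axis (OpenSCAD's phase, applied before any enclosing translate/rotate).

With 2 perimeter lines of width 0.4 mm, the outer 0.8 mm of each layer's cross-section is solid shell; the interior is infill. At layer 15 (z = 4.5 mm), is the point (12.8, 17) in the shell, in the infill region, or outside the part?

infill

At z = 4.5 mm: the cube is present — its section is the full 27×11.5 rectangle; the cylinder at (12.5, 10.5): section is a regular 8-gon, circumradius r=5; After the difference (first − rest): starting from the 27×11.5 cube, the r=5 cylinder at (12.5, 10.5) partially overlaps it — only the 44.94 mm² overlap (of its 70.71 mm²) is removed, clipping the outline — 1 connected region; (rotated 40° about Z; rotation is an isometry so areas/perimeters/island counts are preserved). Overall, the cross-section is a single solid region. Undo the 40° rotation: the query point maps to (20.733, 4.795) in the un-rotated model frame. The nearest boundary edge runs (27.00, 0.00)→(0.00, 0.00); distance from the point to it = 4.80 mm. The point is inside the cross-section and 4.80 mm from the nearest boundary — more than the 0.8 mm shell width (2 × 0.4), so it's in the infill interior.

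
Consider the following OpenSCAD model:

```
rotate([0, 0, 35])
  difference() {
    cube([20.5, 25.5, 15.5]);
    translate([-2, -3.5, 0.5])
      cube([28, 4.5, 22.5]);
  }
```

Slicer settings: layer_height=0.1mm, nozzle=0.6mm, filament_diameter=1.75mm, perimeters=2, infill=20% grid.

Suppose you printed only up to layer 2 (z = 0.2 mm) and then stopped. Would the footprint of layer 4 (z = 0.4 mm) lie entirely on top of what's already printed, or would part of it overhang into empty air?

Compare the two slices. At z = 0.2: the cube is present — its section is the full 20.5×25.5 rectangle (area 522.75 mm²); the cube at (-2, -3.5) is not intersected at this z (z outside [0.5, 23]); Subtracting the remaining from the first: none of the subtracted shapes is present at this height, so the 20.5×25.5 cube is unchanged — area = 522.75 mm²; (whole slice rotated 35° about Z — lengths, areas and connectivity unchanged). At z = 0.4: the cube is present — its section is the full 20.5×25.5 rectangle (area 522.75 mm²); the cube at (-2, -3.5) is absent (z outside [0.5, 23]); Subtracting the remaining from the first: none of the subtracted shapes is present at this height, so the 20.5×25.5 cube is unchanged — area = 522.75 mm²; (whole slice rotated 35° about Z — lengths, areas and connectivity unchanged). Checking containment: the cross-section at z = 0.4 is a subset of the cross-section at z = 0.2.

entirely on top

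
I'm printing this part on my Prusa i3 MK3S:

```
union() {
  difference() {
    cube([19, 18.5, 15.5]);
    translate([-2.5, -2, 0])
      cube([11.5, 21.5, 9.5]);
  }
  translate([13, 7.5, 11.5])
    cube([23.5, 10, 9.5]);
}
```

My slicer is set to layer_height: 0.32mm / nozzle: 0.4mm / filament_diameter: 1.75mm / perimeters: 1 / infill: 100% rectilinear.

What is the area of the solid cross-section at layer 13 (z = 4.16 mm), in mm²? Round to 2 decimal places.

At z = 4.16 mm: the cube is present — its section is the full 19×18.5 rectangle (area 351.50 mm²); the 11.5×21.5 cube at (-2.5, -2) contributes its full rectangle (area 247.25 mm²); After the difference (first − rest): starting from the 19×18.5 cube (351.50 mm²), the 11.5×21.5 cube at (-2.5, -2) partially overlaps it — only the 166.50 mm² overlap (of its 247.25 mm²) is removed, clipping the outline — area = 185.00 mm²; the cube at (13, 7.5) is not intersected at this z (z outside [11.5, 21]); Taking the union: only the result so far is present, so the union is just that shape — area = 185.00 mm². Overall, the cross-section is a single solid region. Net area = 185.00 mm².

185.00 mm²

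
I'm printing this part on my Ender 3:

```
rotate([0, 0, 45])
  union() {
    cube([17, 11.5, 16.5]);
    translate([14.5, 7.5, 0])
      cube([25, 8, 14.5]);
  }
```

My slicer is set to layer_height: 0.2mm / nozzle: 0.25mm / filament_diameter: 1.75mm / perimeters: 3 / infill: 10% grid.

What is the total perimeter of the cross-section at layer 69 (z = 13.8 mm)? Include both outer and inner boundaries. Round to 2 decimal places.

At z = 13.8 mm: the cube is present — its section is the full 17×11.5 rectangle (perimeter 57.00 mm); the 25×8 cube at (14.5, 7.5) contributes its full rectangle (perimeter 66.00 mm); Combining (union): the regions partially overlap (shared area 10.00 mm²), so the edge portions inside another operand are dropped and the merged outline is re-measured after clipping — boundary = 110.00 mm; (whole slice rotated 45° about Z — lengths, areas and connectivity unchanged). Overall, the cross-section is a single solid region. Total boundary length (outer) = 110.00 mm.

110.00 mm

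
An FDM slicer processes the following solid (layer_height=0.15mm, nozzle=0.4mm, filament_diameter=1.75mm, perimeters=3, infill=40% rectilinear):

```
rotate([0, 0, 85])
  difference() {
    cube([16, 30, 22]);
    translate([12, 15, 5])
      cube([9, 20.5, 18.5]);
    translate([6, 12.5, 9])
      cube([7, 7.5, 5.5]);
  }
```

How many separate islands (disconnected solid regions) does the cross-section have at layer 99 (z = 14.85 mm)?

At z = 14.85 mm: the cube is present — its section is the full 16×30 rectangle; the cube at (12, 15) (footprint 9×20.5) is included at this height; the cube at (6, 12.5) is absent (z outside [9, 14.5]); After the difference (first − rest): starting from the 16×30 cube, the 9×20.5 cube at (12, 15) partially overlaps it — only the 60.00 mm² overlap (of its 184.50 mm²) is removed, clipping the outline — 1 connected region; (rotated 85° about Z; rotation is an isometry so areas/perimeters/island counts are preserved). Overall, the cross-section is a single solid region. Island count = 1.

1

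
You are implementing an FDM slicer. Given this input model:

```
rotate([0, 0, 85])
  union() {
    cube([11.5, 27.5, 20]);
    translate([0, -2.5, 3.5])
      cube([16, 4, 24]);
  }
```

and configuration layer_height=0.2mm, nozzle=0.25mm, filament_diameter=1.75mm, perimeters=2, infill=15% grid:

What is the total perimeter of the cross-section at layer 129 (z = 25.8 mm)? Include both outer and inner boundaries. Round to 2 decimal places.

40.00 mm

At z = 25.8 mm: the cube is absent (z outside [0, 20]); the cube at (0, -2.5) is present — its section is the full 16×4 rectangle (perimeter 40.00 mm); Taking the union: only the 16×4 cube at (0, -2.5) is present, so the union is just that shape — boundary = 40.00 mm; (whole slice rotated 85° about Z — lengths, areas and connectivity unchanged). Overall, the cross-section is a single solid region. Total boundary length (outer) = 40.00 mm.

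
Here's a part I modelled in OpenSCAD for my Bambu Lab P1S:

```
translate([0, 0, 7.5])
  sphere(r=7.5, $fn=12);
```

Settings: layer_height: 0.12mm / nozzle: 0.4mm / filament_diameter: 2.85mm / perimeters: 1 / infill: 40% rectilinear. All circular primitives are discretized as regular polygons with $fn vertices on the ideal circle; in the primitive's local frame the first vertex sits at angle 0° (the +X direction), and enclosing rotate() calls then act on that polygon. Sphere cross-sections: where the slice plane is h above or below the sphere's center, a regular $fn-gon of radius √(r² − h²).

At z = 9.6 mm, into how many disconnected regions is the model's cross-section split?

At z = 9.6 mm: the r=7.5 sphere contributes a regular 12-gon of circumradius √(7.5²−2.1²) = 7.200. The result has 1 disconnected region.

1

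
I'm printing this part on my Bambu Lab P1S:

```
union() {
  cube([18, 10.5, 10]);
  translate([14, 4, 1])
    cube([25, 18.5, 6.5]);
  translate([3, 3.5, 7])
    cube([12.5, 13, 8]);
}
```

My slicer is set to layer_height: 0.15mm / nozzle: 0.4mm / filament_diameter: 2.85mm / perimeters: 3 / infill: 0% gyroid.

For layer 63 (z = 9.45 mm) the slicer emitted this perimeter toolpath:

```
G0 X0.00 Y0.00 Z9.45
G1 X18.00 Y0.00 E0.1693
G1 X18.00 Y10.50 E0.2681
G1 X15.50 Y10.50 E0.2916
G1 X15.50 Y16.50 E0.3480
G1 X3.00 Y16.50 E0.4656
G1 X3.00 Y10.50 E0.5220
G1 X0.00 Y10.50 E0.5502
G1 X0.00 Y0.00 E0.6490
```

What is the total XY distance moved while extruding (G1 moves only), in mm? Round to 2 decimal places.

Sum the Euclidean lengths of each G1 segment: total = 69.00 mm.

69.00 mm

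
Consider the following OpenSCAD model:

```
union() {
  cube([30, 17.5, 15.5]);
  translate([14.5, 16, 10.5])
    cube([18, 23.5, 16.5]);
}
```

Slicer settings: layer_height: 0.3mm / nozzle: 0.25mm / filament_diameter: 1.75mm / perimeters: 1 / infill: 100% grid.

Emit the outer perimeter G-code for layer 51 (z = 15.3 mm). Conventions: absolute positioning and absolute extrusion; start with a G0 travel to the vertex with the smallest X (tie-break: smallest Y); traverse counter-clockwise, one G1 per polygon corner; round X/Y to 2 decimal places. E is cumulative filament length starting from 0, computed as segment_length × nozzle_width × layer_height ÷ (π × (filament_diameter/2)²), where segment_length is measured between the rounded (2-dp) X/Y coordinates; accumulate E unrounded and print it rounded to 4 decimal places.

At z = 15.3 mm: the 30×17.5 cube contributes its full rectangle; the cube at (14.5, 16) is present — its section is the full 18×23.5 rectangle; Taking the union: the regions partially overlap (shared area 23.25 mm²), so overlapping operands fuse into one piece — 1 connected region. The outline is a single polygon with 8 vertices. Extrusion per mm of travel: 0.25 × 0.3 / (π × 0.875²) = 0.031181. Accumulating E over each segment gives final E = 4.4901.

G0 X0.00 Y0.00 Z15.30
G1 X30.00 Y0.00 E0.9354
G1 X30.00 Y16.00 E1.4343
G1 X32.50 Y16.00 E1.5123
G1 X32.50 Y39.50 E2.2451
G1 X14.50 Y39.50 E2.8063
G1 X14.50 Y17.50 E3.4923
G1 X0.00 Y17.50 E3.9444
G1 X0.00 Y0.00 E4.4901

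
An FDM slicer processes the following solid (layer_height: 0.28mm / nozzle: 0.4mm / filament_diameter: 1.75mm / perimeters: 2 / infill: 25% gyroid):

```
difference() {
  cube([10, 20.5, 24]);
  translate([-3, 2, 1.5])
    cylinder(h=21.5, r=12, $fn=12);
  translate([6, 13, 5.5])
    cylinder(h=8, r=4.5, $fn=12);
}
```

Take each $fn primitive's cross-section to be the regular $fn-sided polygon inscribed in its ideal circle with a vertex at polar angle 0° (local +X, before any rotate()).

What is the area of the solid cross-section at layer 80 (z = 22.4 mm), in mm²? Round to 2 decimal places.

114.33 mm²

At z = 22.4 mm: the 10×20.5 cube contributes its full rectangle (area 205.00 mm²); the r=12 cylinder at (-3, 2) gives a regular 12-gon of circumradius 12 (constant along its height) (area = (12/2)·12.000²·sin(360°/12) = 432.00 mm²); the cylinder at (6, 13) is absent (z outside [5.5, 13.5]); After the difference (first − rest): starting from the 10×20.5 cube (205.00 mm²), the r=12 cylinder at (-3, 2) partially overlaps it — only the 90.67 mm² overlap (of its 432.00 mm²) is removed, clipping the outline — area = 114.33 mm². Overall, the cross-section is a single solid region. Net area = 114.33 mm².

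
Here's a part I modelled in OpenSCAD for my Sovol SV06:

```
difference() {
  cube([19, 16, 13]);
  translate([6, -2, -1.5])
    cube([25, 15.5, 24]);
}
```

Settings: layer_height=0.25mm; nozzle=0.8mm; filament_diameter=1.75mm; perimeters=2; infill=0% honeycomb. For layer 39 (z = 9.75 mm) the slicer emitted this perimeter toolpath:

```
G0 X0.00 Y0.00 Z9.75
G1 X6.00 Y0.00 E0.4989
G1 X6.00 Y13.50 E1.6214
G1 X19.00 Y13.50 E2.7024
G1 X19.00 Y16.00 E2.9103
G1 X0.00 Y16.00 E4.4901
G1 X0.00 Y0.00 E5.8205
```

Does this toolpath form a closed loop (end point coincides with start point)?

Start point (G0): (0.00, 0.00). End point (last G1): the path returns to the start — closed.

yes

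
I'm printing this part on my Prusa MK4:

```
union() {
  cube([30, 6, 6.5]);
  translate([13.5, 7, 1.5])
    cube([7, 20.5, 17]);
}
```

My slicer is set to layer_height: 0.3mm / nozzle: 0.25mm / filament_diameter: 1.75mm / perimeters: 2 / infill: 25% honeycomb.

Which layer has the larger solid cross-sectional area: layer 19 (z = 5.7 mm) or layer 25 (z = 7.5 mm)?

Layer 19 (z = 5.7): the cube is present — its section is the full 30×6 rectangle (area 180.00 mm²); the cube at (13.5, 7) (footprint 7×20.5) is included at this height (area 143.50 mm²); Merging all regions: the 2 present regions are separate (no shared area or edge), so areas and boundary lengths simply add and each stays a separate island — area = 323.50 mm². So its area = 323.50 mm². Layer 25 (z = 7.5): the cube is absent (z outside [0, 6.5]); the cube at (13.5, 7) (footprint 7×20.5) is included at this height (area 143.50 mm²); Taking the union: only the 7×20.5 cube at (13.5, 7) is present, so the union is just that shape — area = 143.50 mm². So its area = 143.50 mm². Layer 19 is larger (323.50 vs 143.50 mm²).

layer 19 (z = 5.7 mm)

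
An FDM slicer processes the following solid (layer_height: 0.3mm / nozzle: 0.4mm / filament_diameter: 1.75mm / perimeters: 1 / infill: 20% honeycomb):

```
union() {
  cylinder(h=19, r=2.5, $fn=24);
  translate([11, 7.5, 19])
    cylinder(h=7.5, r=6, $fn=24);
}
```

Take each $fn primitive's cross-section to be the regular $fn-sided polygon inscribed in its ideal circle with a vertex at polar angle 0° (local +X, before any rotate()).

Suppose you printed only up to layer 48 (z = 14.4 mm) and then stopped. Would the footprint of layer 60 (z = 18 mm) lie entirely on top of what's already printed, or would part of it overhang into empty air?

entirely on top

Compare the two slices. At z = 14.4: the r=2.5 cylinder contributes a regular 24-gon of circumradius 2.5 (area = (24/2)·2.500²·sin(360°/24) = 19.41 mm²); the cylinder at (11, 7.5) is absent (z outside [19, 26.5]); Taking the union: only the r=2.5 cylinder is present, so the union is just that shape — area = 19.41 mm². At z = 18: the r=2.5 cylinder contributes a regular 24-gon of circumradius 2.5 (area = (24/2)·2.500²·sin(360°/24) = 19.41 mm²); the cylinder at (11, 7.5) does not reach this height (z outside [19, 26.5]); Taking the union: only the r=2.5 cylinder is present, so the union is just that shape — area = 19.41 mm². Checking containment: the cross-section at z = 18 is a subset of the cross-section at z = 14.4.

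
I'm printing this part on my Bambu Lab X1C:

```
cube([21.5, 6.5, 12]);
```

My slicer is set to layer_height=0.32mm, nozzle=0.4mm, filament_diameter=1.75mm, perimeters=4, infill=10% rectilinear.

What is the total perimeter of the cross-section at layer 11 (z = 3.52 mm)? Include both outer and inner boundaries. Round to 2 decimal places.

At z = 3.52 mm: the 21.5×6.5 cube contributes its full rectangle (perimeter 56.00 mm). Overall, the cross-section is a single solid region. Total boundary length (outer) = 56.00 mm.

56.00 mm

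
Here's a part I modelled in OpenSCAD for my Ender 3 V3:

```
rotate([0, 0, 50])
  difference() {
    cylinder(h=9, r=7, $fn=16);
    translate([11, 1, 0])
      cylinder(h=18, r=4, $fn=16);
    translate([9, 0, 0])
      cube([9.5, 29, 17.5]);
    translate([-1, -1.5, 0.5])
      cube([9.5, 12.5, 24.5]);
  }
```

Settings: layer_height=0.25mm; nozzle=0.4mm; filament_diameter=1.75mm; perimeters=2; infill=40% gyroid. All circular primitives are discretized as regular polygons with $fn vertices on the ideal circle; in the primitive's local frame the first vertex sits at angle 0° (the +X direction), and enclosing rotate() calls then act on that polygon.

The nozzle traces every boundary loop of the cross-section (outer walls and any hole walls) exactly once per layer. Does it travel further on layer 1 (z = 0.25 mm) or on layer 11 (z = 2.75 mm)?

Layer 1 (z = 0.25): the r=7 cylinder contributes a regular 16-gon of circumradius 7 (perimeter = 2·16·7.000·sin(180°/16) = 43.70 mm); the r=4 cylinder at (11, 1) gives a regular 16-gon of circumradius 4 (constant along its height) (perimeter = 2·16·4.000·sin(180°/16) = 24.97 mm); the cube at (9, 0) is present — its section is the full 9.5×29 rectangle (perimeter 77.00 mm); the cube at (-1, -1.5) does not reach this height (z outside [0.5, 25]); Taking the first minus the rest: starting from the r=7 cylinder, the r=4 cylinder at (11, 1) misses the remaining region (no effect); the 9.5×29 cube at (9, 0) misses the remaining region (no effect) — boundary = 43.70 mm; (rotated 50° about Z; rotation is an isometry so areas/perimeters/island counts are preserved). So its perimeter = 43.70 mm. Layer 11 (z = 2.75): the r=7 cylinder contributes a regular 16-gon of circumradius 7 (perimeter = 2·16·7.000·sin(180°/16) = 43.70 mm); the r=4 cylinder at (11, 1) contributes a regular 16-gon of circumradius 4 (perimeter = 2·16·4.000·sin(180°/16) = 24.97 mm); the 9.5×29 cube at (9, 0) contributes its full rectangle (perimeter 77.00 mm); the cube at (-1, -1.5) is present — its section is the full 9.5×12.5 rectangle (perimeter 44.00 mm); Subtracting the remaining from the first: starting from the r=7 cylinder, the r=4 cylinder at (11, 1) misses the remaining region (no effect); the 9.5×29 cube at (9, 0) misses the remaining region (no effect); the 9.5×12.5 cube at (-1, -1.5) partially overlaps it — only the 56.18 mm² overlap (of its 118.75 mm²) is removed, clipping the outline — boundary = 46.23 mm; (rotated 50° about Z; rotation is an isometry so areas/perimeters/island counts are preserved). So its perimeter = 46.23 mm. Layer 11 is larger (46.23 vs 43.70 mm).

layer 11 (z = 2.75 mm)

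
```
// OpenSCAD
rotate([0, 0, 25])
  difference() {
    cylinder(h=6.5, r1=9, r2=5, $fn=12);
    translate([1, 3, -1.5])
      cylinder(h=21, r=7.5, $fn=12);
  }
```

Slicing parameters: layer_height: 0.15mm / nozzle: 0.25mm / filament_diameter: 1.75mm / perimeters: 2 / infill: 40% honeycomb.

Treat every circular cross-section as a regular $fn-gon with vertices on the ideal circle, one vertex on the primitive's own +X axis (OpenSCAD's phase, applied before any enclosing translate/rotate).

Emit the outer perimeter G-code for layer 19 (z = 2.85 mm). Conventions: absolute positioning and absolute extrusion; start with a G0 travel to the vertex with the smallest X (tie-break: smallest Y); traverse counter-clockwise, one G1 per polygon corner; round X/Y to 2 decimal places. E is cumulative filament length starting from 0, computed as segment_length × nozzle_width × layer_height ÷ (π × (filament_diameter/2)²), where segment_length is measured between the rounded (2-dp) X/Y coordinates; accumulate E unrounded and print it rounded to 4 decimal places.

At z = 2.85 mm: the cone: at t=0.438 of its height the radius interpolates to r₁+(r₂−r₁)t = 7.246, giving a regular 12-gon of that circumradius; the r=7.5 cylinder at (1, 3) gives a regular 12-gon of circumradius 7.5 (constant along its height); After the difference (first − rest): starting from the cone, the r=7.5 cylinder at (1, 3) partially overlaps it — only the 117.83 mm² overlap (of its 168.75 mm²) is removed, clipping the outline — 1 connected region; (rotated 25° about Z; rotation is an isometry so areas/perimeters/island counts are preserved). The outline is a single polygon with 12 vertices. Extrusion per mm of travel: 0.25 × 0.15 / (π × 0.875²) = 0.015591. Accumulating E over each segment gives final E = 0.6631.

G0 X-7.09 Y-0.11 Z2.85
G1 X-6.57 Y-3.06 E0.0467
G1 X-4.16 Y-5.94 E0.1052
G1 X-0.63 Y-7.22 E0.1638
G1 X3.06 Y-6.57 E0.2222
G1 X5.94 Y-4.16 E0.2808
G1 X7.22 Y-0.63 E0.3393
G1 X6.81 Y1.67 E0.3757
G1 X5.78 Y-1.16 E0.4227
G1 X2.81 Y-3.66 E0.4832
G1 X-1.02 Y-4.33 E0.5438
G1 X-4.66 Y-3.00 E0.6042
G1 X-7.09 Y-0.11 E0.6631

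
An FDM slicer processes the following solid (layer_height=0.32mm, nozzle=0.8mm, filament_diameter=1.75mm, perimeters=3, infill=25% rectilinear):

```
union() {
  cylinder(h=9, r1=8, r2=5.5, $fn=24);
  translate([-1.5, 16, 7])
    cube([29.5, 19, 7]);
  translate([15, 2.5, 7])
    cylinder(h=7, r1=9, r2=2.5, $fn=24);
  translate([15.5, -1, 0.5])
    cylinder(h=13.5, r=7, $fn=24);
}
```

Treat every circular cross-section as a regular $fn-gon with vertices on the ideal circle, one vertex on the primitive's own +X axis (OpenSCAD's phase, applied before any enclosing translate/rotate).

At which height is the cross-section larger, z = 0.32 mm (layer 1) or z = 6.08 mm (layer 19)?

layer 19 (z = 6.08 mm)

Layer 1 (z = 0.32): the cone (r1=8→r2=5.5) has section circumradius 7.911 here — a regular 24-gon (area = (24/2)·7.911²·sin(360°/24) = 194.38 mm²); the cube at (-1.5, 16) is absent (z outside [7, 14]); the cone at (15, 2.5) is absent (z outside [7, 14]); the cylinder at (15.5, -1) does not reach this height (z outside [0.5, 14]); Merging all regions: only the cone is present, so the union is just that shape — area = 194.38 mm². So its area = 194.38 mm². Layer 19 (z = 6.08): the cone (r1=8→r2=5.5) has section circumradius 6.311 here — a regular 24-gon (area = (24/2)·6.311²·sin(360°/24) = 123.71 mm²); the cube at (-1.5, 16) is absent (z outside [7, 14]); the cone at (15, 2.5) is not intersected at this z (z outside [7, 14]); the r=7 cylinder at (15.5, -1) gives a regular 24-gon of circumradius 7 (constant along its height) (area = (24/2)·7.000²·sin(360°/24) = 152.19 mm²); Combining (union): the 2 present regions are separate (no shared area or edge), so areas and boundary lengths simply add and each stays a separate island — area = 275.89 mm². So its area = 275.89 mm². Layer 19 is larger (275.89 vs 194.38 mm²).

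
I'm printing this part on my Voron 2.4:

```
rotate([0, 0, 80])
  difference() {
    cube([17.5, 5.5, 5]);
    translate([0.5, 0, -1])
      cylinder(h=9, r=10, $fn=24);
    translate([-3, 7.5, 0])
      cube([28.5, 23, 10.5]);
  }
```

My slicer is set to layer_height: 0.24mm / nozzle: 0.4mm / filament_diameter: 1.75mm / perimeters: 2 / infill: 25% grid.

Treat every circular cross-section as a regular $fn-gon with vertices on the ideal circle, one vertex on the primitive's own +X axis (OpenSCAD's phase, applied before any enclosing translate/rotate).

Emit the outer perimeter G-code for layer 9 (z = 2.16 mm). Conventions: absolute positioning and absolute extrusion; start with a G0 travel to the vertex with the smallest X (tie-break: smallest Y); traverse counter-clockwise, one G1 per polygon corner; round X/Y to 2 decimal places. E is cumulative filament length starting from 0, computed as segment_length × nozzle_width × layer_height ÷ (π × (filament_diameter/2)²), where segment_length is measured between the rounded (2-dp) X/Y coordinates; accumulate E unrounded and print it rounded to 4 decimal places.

G0 X-3.89 Y9.60 Z2.16
G1 X-3.33 Y9.89 E0.0252
G1 X-0.78 Y10.45 E0.1294
G1 X1.82 Y10.34 E0.2332
G1 X3.04 Y17.23 E0.5125
G1 X-2.38 Y18.19 E0.7322
G1 X-3.89 Y9.60 E1.0803

At z = 2.16 mm: the 17.5×5.5 cube contributes its full rectangle; the r=10 cylinder at (0.5, 0) gives a regular 24-gon of circumradius 10 (constant along its height); the cube at (-3, 7.5) (footprint 28.5×23) is included at this height; Taking the first minus the rest: starting from the 17.5×5.5 cube, the r=10 cylinder at (0.5, 0) partially overlaps it — only the 54.52 mm² overlap (of its 310.58 mm²) is removed, clipping the outline; the 28.5×23 cube at (-3, 7.5) misses the remaining region (no effect) — 1 connected region; (whole slice rotated 80° about Z — lengths, areas and connectivity unchanged). The outline is a single polygon with 6 vertices. Extrusion per mm of travel: 0.4 × 0.24 / (π × 0.875²) = 0.039912. Accumulating E over each segment gives final E = 1.0803.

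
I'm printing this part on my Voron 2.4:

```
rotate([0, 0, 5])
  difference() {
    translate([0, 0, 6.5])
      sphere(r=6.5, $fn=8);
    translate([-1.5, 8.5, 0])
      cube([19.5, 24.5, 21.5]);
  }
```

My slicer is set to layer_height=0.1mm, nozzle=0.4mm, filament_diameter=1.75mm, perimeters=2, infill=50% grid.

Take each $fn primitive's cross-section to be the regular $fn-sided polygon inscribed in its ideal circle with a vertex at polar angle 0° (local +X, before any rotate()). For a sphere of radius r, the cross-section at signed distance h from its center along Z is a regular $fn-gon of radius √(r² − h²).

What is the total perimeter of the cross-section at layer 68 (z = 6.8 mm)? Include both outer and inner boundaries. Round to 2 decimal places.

At z = 6.8 mm: the r=6.5 sphere contributes a regular 8-gon of circumradius √(6.5²−0.3²) = 6.493 (perimeter = 2·8·6.493·sin(180°/8) = 39.76 mm); the cube at (-1.5, 8.5) (footprint 19.5×24.5) is included at this height (perimeter 88.00 mm); After the difference (first − rest): starting from the r=6.5 sphere, the 19.5×24.5 cube at (-1.5, 8.5) misses the remaining region (no effect) — boundary = 39.76 mm; (rotated 5° about Z; rotation is an isometry so areas/perimeters/island counts are preserved). Overall, the cross-section is a single solid region. Total boundary length (outer) = 39.76 mm.

39.76 mm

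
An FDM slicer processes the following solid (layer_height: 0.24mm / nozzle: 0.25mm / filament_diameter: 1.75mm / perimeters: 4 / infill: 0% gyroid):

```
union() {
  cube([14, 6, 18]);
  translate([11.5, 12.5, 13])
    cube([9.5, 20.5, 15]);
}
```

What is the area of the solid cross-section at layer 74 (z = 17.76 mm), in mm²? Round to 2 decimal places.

278.75 mm²

At z = 17.76 mm: the cube is present — its section is the full 14×6 rectangle (area 84.00 mm²); the 9.5×20.5 cube at (11.5, 12.5) contributes its full rectangle (area 194.75 mm²); Taking the union: the 2 present regions are separate (no shared area or edge), so areas and boundary lengths simply add and each stays a separate island — area = 278.75 mm². Overall, the cross-section has 2 separate islands. Net area = 278.75 mm².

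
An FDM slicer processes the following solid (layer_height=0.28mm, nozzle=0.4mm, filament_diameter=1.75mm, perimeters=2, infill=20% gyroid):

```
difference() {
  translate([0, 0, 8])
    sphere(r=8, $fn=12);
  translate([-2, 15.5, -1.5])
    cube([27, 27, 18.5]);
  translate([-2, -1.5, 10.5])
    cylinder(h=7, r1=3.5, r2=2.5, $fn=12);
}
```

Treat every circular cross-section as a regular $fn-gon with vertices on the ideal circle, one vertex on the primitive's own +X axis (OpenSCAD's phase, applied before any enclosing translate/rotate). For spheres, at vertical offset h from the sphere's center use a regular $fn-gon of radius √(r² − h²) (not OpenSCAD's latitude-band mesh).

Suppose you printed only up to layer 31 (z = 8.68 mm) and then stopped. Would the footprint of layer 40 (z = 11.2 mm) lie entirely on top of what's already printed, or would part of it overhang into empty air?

Compare the two slices. At z = 8.68: the sphere: section is a regular 12-gon, circumradius = √(r²−h²) = √(8²−0.68²) = 7.971 (area = (12/2)·7.971²·sin(360°/12) = 190.61 mm²); the cube at (-2, 15.5) is present — its section is the full 27×27 rectangle (area 729.00 mm²); the cone at (-2, -1.5) does not reach this height (z outside [10.5, 17.5]); Taking the first minus the rest: starting from the r=8 sphere (190.61 mm²), the 27×27 cube at (-2, 15.5) misses the remaining region (no effect) — area = 190.61 mm². At z = 11.2: the r=8 sphere contributes a regular 12-gon of circumradius √(8²−3.2²) = 7.332 (area = (12/2)·7.332²·sin(360°/12) = 161.28 mm²); the cube at (-2, 15.5) (footprint 27×27) is included at this height (area 729.00 mm²); the cone at (-2, -1.5) contributes a regular 12-gon of circumradius 3.400 (interpolated between r1=3.5 and r2=2.5 at t=0.100) (area = (12/2)·3.400²·sin(360°/12) = 34.68 mm²); Taking the first minus the rest: starting from the r=8 sphere (161.28 mm²), the 27×27 cube at (-2, 15.5) misses the remaining region (no effect); the cone at (-2, -1.5) lies wholly inside it (removes its full 34.68 mm² and its 21.12 mm outline becomes a hole wall) — area = 126.60 mm². Checking containment: the cross-section at z = 11.2 is a subset of the cross-section at z = 8.68.

entirely on top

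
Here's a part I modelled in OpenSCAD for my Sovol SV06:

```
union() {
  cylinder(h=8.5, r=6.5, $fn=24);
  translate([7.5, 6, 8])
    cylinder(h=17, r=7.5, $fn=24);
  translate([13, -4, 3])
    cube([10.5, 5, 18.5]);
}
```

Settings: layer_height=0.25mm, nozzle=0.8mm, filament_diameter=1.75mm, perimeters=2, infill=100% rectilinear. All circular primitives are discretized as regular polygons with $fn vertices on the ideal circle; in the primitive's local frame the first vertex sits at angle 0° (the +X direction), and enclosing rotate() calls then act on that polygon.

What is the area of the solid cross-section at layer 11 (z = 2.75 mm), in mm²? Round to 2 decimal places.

131.22 mm²

At z = 2.75 mm: the r=6.5 cylinder contributes a regular 24-gon of circumradius 6.5 (area = (24/2)·6.500²·sin(360°/24) = 131.22 mm²); the cylinder at (7.5, 6) is absent (z outside [8, 25]); the cube at (13, -4) does not reach this height (z outside [3, 21.5]); Combining (union): only the r=6.5 cylinder is present, so the union is just that shape — area = 131.22 mm². Overall, the cross-section is a single solid region. Net area = 131.22 mm².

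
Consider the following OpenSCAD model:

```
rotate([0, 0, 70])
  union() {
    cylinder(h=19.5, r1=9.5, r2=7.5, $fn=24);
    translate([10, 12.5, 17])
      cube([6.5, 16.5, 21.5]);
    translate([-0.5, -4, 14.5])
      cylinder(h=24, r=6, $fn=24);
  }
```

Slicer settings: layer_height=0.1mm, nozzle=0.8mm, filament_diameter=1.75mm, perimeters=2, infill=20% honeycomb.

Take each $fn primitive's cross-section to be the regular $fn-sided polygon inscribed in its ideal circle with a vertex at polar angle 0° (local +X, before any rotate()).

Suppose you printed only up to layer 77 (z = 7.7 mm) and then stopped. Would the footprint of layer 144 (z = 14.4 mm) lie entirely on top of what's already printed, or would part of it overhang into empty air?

Compare the two slices. At z = 7.7: the cone contributes a regular 24-gon of circumradius 8.710 (interpolated between r1=9.5 and r2=7.5 at t=0.395) (area = (24/2)·8.710²·sin(360°/24) = 235.63 mm²); the cube at (10, 12.5) does not reach this height (z outside [17, 38.5]); the cylinder at (-0.5, -4) is absent (z outside [14.5, 38.5]); Combining (union): only the cone is present, so the union is just that shape — area = 235.63 mm²; (whole slice rotated 70° about Z — lengths, areas and connectivity unchanged). At z = 14.4: the cone contributes a regular 24-gon of circumradius 8.023 (interpolated between r1=9.5 and r2=7.5 at t=0.738) (area = (24/2)·8.023²·sin(360°/24) = 199.92 mm²); the cube at (10, 12.5) is not intersected at this z (z outside [17, 38.5]); the cylinder at (-0.5, -4) does not reach this height (z outside [14.5, 38.5]); Combining (union): only the cone is present, so the union is just that shape — area = 199.92 mm²; (rotated 70° about Z; rotation is an isometry so areas/perimeters/island counts are preserved). Checking containment: the cross-section at z = 14.4 is a subset of the cross-section at z = 7.7.

entirely on top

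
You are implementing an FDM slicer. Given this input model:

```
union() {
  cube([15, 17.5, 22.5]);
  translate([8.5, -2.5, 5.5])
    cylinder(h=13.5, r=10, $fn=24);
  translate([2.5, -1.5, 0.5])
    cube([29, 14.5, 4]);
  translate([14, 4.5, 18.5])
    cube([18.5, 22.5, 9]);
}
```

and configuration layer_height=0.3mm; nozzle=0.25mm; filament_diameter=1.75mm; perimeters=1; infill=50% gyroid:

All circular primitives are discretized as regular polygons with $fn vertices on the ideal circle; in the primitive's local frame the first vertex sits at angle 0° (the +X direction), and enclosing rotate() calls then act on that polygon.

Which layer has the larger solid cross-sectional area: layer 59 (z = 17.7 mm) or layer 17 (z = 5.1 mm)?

Layer 59 (z = 17.7): the 15×17.5 cube contributes its full rectangle (area 262.50 mm²); the r=10 cylinder at (8.5, -2.5) contributes a regular 24-gon of circumradius 10 (area = (24/2)·10.000²·sin(360°/24) = 310.58 mm²); the cube at (2.5, -1.5) does not reach this height (z outside [0.5, 4.5]); the cube at (14, 4.5) is not intersected at this z (z outside [18.5, 27.5]); Taking the union: the regions partially overlap — summed areas 573.08 mm² minus the doubly-counted overlap 94.76 mm² gives 478.33 mm² — area = 478.33 mm². So its area = 478.33 mm². Layer 17 (z = 5.1): the cube is present — its section is the full 15×17.5 rectangle (area 262.50 mm²); the cylinder at (8.5, -2.5) is not intersected at this z (z outside [5.5, 19]); the cube at (2.5, -1.5) is absent (z outside [0.5, 4.5]); the cube at (14, 4.5) is absent (z outside [18.5, 27.5]); Merging all regions: only the 15×17.5 cube is present, so the union is just that shape — area = 262.50 mm². So its area = 262.50 mm². Layer 59 is larger (478.33 vs 262.50 mm²).

layer 59 (z = 17.7 mm)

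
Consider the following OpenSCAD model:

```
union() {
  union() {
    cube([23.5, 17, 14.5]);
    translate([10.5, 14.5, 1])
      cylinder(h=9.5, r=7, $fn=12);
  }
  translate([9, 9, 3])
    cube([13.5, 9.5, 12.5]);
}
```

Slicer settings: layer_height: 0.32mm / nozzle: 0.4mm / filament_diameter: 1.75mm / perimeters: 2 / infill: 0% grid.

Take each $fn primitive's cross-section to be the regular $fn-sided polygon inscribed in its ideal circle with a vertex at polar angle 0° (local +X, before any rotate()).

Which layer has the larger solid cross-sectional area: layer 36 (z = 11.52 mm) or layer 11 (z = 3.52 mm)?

Layer 36 (z = 11.52): the 23.5×17 cube contributes its full rectangle (area 399.50 mm²); the cylinder at (10.5, 14.5) is not intersected at this z (z outside [1, 10.5]); Combining (union): only the 23.5×17 cube is present, so the union is just that shape — area = 399.50 mm²; the 13.5×9.5 cube at (9, 9) contributes its full rectangle (area 128.25 mm²); Taking the union: the regions partially overlap — summed areas 527.75 mm² minus the doubly-counted overlap 108.00 mm² gives 419.75 mm² — area = 419.75 mm². So its area = 419.75 mm². Layer 11 (z = 3.52): the cube is present — its section is the full 23.5×17 rectangle (area 399.50 mm²); the cylinder at (10.5, 14.5): section is a regular 12-gon, circumradius r=7 (area = (12/2)·7.000²·sin(360°/12) = 147.00 mm²); Combining (union): the regions partially overlap — summed areas 546.50 mm² minus the doubly-counted overlap 106.83 mm² gives 439.67 mm² — area = 439.67 mm²; the cube at (9, 9) is present — its section is the full 13.5×9.5 rectangle (area 128.25 mm²); Merging all regions: the regions partially overlap — summed areas 567.92 mm² minus the doubly-counted overlap 119.35 mm² gives 448.57 mm² — area = 448.57 mm². So its area = 448.57 mm². Layer 11 is larger (448.57 vs 419.75 mm²).

layer 11 (z = 3.52 mm)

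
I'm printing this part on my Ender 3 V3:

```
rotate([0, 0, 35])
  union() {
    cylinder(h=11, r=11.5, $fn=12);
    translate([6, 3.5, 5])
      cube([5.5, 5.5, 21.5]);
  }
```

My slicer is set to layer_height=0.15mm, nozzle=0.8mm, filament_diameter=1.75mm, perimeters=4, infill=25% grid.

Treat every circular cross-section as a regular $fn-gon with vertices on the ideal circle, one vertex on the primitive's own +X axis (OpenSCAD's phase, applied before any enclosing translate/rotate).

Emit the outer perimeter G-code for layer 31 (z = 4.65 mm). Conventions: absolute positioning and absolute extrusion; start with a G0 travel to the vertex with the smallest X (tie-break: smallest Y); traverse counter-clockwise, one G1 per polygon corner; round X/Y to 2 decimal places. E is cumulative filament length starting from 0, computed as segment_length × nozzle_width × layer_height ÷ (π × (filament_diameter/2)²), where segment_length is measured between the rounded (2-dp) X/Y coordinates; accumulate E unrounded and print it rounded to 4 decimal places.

G0 X-11.46 Y-1.00 Z4.65
G1 X-9.42 Y-6.60 E0.2973
G1 X-4.86 Y-10.42 E0.5941
G1 X1.00 Y-11.46 E0.8910
G1 X6.60 Y-9.42 E1.1884
G1 X10.42 Y-4.86 E1.4852
G1 X11.46 Y1.00 E1.7821
G1 X9.42 Y6.60 E2.0794
G1 X4.86 Y10.42 E2.3762
G1 X-1.00 Y11.46 E2.6731
G1 X-6.60 Y9.42 E2.9705
G1 X-10.42 Y4.86 E3.2673
G1 X-11.46 Y-1.00 E3.5642

At z = 4.65 mm: the r=11.5 cylinder gives a regular 12-gon of circumradius 11.5 (constant along its height); the cube at (6, 3.5) is absent (z outside [5, 26.5]); Taking the union: only the r=11.5 cylinder is present, so the union is just that shape — 1 connected region; (whole slice rotated 35° about Z — lengths, areas and connectivity unchanged). The outline is a single polygon with 12 vertices. Extrusion per mm of travel: 0.8 × 0.15 / (π × 0.875²) = 0.049890. Accumulating E over each segment gives final E = 3.5642.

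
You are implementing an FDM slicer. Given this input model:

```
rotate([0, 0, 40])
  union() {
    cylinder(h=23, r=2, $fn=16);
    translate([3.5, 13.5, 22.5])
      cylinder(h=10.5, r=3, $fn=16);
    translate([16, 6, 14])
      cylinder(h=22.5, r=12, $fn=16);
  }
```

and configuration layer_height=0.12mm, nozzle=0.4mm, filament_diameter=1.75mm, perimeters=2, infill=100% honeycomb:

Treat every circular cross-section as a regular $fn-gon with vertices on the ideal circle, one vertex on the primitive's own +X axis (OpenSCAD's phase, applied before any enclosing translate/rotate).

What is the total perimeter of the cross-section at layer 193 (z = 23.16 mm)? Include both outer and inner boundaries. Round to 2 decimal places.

At z = 23.16 mm: the cylinder does not reach this height (z outside [0, 23]); the cylinder at (3.5, 13.5): section is a regular 16-gon, circumradius r=3 (perimeter = 2·16·3.000·sin(180°/16) = 18.73 mm); the cylinder at (16, 6): section is a regular 16-gon, circumradius r=12 (perimeter = 2·16·12.000·sin(180°/16) = 74.91 mm); Merging all regions: the regions partially overlap (shared area 0.23 mm²), so the edge portions inside another operand are dropped and the merged outline is re-measured after clipping — boundary = 89.78 mm; (whole slice rotated 40° about Z — lengths, areas and connectivity unchanged). Overall, the cross-section is a single solid region. Total boundary length (outer) = 89.78 mm.

89.78 mm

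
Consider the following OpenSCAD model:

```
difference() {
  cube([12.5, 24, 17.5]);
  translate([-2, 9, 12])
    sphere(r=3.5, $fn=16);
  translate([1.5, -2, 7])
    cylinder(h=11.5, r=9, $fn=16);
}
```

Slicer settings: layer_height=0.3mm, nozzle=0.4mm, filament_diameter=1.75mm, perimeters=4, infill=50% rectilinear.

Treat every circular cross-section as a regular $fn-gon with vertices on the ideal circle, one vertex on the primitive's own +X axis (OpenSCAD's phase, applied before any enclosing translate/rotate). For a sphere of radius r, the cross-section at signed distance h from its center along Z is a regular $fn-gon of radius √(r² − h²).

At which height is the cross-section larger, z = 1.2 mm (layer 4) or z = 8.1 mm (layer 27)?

layer 4 (z = 1.2 mm)

Layer 4 (z = 1.2): the cube is present — its section is the full 12.5×24 rectangle (area 300.00 mm²); the sphere at (-2, 9) is absent (|z−center|=10.800 > r=3.5); the cylinder at (1.5, -2) is absent (z outside [7, 18.5]); Subtracting the remaining from the first: none of the subtracted shapes is present at this height, so the 12.5×24 cube is unchanged — area = 300.00 mm². So its area = 300.00 mm². Layer 27 (z = 8.1): the cube is present — its section is the full 12.5×24 rectangle (area 300.00 mm²); the sphere at (-2, 9) is not intersected at this z (|z−center|=3.900 > r=3.5); the r=9 cylinder at (1.5, -2) contributes a regular 16-gon of circumradius 9 (area = (16/2)·9.000²·sin(360°/16) = 247.98 mm²); Taking the first minus the rest: starting from the 12.5×24 cube (300.00 mm²), the r=9 cylinder at (1.5, -2) partially overlaps it — only the 54.67 mm² overlap (of its 247.98 mm²) is removed, clipping the outline — area = 245.33 mm². So its area = 245.33 mm². Layer 4 is larger (300.00 vs 245.33 mm²).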